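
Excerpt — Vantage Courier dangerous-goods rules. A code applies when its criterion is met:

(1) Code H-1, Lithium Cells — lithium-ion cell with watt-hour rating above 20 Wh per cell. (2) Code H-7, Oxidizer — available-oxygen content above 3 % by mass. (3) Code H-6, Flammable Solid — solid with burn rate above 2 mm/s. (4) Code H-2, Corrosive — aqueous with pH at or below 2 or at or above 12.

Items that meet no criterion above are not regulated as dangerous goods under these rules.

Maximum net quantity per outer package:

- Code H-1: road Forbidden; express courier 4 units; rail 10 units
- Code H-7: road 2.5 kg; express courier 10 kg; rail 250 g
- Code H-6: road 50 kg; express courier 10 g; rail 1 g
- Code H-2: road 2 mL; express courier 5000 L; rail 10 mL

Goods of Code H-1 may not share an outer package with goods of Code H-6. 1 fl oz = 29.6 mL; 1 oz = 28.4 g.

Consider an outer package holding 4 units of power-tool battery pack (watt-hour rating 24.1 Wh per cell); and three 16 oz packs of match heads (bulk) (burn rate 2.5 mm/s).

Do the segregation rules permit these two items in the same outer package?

No

The power-tool battery pack has watt-hour rating 24.1 Wh per cell, which is > 20 Wh per cell, so it is Code H-1 (Lithium Cells).
Burn rate 2.5 mm/s meets the Code H-6 criterion (Flammable Solid), so the match heads (bulk) are Code H-6.
Code H-1 and Code H-6 may not share an outer package.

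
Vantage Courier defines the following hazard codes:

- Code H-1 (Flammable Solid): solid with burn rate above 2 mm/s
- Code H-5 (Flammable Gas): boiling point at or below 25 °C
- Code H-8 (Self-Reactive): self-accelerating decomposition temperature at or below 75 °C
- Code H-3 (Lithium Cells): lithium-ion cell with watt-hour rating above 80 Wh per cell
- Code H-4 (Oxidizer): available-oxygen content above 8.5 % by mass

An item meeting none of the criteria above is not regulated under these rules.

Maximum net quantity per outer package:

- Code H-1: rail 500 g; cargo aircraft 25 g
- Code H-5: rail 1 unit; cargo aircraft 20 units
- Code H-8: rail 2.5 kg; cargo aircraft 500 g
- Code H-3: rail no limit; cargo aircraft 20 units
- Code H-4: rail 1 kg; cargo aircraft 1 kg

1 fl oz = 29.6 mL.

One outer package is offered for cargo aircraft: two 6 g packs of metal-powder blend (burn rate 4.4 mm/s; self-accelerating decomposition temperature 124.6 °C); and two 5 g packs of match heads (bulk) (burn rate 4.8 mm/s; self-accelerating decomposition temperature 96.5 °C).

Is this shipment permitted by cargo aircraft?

The metal-powder blend has burn rate 4.4 mm/s, which is > 2 mm/s, so it is Code H-1 (Flammable Solid).
Match heads (bulk): burn rate 4.8 mm/s > 2 mm/s → Code H-1 (Flammable Solid).
Code H-1 net quantity: (two 6 g packs = 12 g) + (two 5 g packs = 10 g) = 22 g.
22 g is within the cargo aircraft limit of 25 g for Code H-1.

Yes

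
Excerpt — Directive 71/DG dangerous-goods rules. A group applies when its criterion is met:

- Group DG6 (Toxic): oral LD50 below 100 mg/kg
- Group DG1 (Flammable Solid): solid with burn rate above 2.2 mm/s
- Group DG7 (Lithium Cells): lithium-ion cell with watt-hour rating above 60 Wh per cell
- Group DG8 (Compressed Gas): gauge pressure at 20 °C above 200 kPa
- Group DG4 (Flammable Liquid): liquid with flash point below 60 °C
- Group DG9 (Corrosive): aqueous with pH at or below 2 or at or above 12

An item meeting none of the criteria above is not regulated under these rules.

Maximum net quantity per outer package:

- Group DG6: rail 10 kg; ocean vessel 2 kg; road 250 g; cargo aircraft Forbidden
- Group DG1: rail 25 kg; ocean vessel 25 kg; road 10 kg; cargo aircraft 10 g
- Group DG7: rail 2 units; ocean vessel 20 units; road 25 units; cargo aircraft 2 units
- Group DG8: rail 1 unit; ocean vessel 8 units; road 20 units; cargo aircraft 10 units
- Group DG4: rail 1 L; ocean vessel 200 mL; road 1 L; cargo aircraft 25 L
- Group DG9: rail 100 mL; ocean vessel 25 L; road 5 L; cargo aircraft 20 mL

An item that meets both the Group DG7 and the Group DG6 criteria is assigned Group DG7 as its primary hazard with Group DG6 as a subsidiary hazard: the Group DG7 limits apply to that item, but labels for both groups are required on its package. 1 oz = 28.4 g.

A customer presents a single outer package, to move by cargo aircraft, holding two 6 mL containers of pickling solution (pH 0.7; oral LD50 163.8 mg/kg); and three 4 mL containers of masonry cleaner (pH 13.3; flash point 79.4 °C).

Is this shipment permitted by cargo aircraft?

With pH 0.7 (≤ 2), the pickling solution falls in Group DG9.
Masonry cleaner: pH 13.3 ≥ 12 → Group DG9 (Corrosive).
Total Group DG9: (two 6 mL containers = 12 mL) + (three 4 mL containers = 12 mL) = 24 mL.
That exceeds the Group DG9 cargo aircraft limit of 20 mL.

No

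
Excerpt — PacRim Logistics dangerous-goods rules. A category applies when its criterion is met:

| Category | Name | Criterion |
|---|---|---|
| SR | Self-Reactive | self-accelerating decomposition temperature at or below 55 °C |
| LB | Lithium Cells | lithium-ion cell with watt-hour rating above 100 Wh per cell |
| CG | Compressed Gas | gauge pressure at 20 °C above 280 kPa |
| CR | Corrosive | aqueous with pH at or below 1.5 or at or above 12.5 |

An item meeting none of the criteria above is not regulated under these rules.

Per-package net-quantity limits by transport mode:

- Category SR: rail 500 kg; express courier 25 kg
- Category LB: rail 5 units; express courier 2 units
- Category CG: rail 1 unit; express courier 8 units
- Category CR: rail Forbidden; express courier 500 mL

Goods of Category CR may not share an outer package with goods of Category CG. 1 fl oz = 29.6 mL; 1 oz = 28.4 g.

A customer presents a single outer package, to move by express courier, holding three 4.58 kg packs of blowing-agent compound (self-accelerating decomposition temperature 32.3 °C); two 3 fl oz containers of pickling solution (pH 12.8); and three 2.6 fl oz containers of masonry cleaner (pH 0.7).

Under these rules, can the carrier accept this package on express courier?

Blowing-agent compound: self-accelerating decomposition temperature 32.3 °C ≤ 55 °C → Category SR (Self-Reactive).
With pH 12.8 (≥ 12.5), the pickling solution falls in Category CR.
Masonry cleaner: pH 0.7 ≤ 1.5 → Category CR (Corrosive).
Category CR net quantity: (two 3 fl oz containers = 177.6 mL) + (three 2.6 fl oz containers = 230.88 mL) = 408.48 mL.
408.48 mL is within the express courier limit of 500 mL for Category CR.
Category SR quantity: three 4.58 kg packs = 13.74 kg.
That is within the Category SR express courier limit of 25 kg.
The segregation rule (Category CR with Category CG) does not apply to Category CR with Category SR.
Every hazard category is within its express courier limit and no segregation rule is violated.

Yes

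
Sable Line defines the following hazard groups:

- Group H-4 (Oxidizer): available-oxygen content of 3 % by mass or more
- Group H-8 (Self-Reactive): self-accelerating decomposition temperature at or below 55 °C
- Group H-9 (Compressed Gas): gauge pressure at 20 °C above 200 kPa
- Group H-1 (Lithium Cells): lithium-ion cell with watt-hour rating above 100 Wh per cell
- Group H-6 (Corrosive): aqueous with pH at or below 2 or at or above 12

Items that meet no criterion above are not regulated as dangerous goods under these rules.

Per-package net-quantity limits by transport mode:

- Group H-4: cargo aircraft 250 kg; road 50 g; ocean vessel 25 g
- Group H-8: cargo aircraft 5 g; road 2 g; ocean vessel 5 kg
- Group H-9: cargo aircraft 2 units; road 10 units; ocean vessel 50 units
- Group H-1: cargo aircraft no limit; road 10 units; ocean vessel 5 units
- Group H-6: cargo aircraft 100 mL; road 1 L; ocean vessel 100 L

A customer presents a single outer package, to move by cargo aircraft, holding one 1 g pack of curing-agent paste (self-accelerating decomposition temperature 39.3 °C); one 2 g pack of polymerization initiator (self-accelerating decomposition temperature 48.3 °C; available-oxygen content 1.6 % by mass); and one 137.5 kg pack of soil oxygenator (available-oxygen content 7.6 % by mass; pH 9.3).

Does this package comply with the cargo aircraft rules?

Yes

With self-accelerating decomposition temperature 39.3 °C (≤ 55 °C), the curing-agent paste falls in Group H-8.
Self-accelerating decomposition temperature 48.3 °C meets the Group H-8 criterion (Self-Reactive), so the polymerization initiator is Group H-8.
Available-oxygen content 7.6 % by mass meets the Group H-4 criterion (Oxidizer), so the soil oxygenator is Group H-4.
Group H-8 net quantity: 1 g + 2 g = 3 g.
That is within the Group H-8 cargo aircraft limit of 5 g.
Group H-4 quantity: 137.5 kg.
137.5 kg is within the cargo aircraft limit of 250 kg for Group H-4.
Every hazard group is within its cargo aircraft limit and no segregation rule is violated.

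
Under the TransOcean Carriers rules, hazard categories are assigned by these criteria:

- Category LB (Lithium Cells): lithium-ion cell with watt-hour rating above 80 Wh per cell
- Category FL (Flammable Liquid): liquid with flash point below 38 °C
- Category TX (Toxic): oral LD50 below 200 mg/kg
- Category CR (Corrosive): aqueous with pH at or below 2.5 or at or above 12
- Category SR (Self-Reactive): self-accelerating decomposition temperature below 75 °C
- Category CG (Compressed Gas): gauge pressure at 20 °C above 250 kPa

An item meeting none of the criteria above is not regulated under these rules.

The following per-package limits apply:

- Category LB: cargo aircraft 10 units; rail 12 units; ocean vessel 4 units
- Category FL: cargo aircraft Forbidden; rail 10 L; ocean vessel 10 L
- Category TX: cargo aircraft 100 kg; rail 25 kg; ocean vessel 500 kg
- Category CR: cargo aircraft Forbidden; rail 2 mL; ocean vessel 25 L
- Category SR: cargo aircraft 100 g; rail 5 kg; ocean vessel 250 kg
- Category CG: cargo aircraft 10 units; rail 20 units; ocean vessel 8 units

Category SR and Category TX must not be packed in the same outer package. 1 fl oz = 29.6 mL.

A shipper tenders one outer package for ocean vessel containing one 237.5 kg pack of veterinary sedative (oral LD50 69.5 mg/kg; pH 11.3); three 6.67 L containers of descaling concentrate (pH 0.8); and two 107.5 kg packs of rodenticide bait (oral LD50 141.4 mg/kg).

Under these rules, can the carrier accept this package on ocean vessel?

Veterinary sedative: oral LD50 69.5 mg/kg < 200 mg/kg → Category TX (Toxic).
pH 0.8 meets the Category CR criterion (Corrosive), so the descaling concentrate is Category CR.
Oral LD50 141.4 mg/kg meets the Category TX criterion (Toxic), so the rodenticide bait is Category TX.
Total Category TX: 237.5 kg + (two 107.5 kg packs = 215 kg) = 452.5 kg.
That is within the Category TX ocean vessel limit of 500 kg.
Category CR quantity: three 6.67 L containers = 20.01 L.
20.01 L ≤ 25 L (ocean vessel limit, Category CR) — within limit.
The segregation rule (Category SR with Category TX) does not apply to Category TX with Category CR.
Every hazard category is within its ocean vessel limit and no segregation rule is violated.

Yes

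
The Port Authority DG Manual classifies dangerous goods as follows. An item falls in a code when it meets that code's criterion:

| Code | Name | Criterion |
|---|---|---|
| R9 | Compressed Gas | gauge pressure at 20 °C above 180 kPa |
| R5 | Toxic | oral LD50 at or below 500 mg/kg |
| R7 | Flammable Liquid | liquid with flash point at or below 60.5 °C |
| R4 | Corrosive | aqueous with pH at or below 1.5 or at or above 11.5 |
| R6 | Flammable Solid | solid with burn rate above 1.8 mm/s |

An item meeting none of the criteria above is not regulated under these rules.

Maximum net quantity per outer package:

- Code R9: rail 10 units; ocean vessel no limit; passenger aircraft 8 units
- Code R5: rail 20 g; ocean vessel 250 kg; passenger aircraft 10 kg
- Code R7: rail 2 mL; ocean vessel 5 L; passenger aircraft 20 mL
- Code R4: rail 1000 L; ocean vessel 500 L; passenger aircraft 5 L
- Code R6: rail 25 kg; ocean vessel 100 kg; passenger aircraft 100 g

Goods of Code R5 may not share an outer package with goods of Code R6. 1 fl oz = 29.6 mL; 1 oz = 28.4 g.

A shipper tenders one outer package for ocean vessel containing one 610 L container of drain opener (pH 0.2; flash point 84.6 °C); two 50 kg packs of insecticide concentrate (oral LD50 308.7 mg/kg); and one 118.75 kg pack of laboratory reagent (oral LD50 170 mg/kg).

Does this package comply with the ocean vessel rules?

Drain opener: pH 0.2 ≤ 1.5 → Code R4 (Corrosive).
Insecticide concentrate: oral LD50 308.7 mg/kg ≤ 500 mg/kg → Code R5 (Toxic).
With oral LD50 170 mg/kg (≤ 500 mg/kg), the laboratory reagent falls in Code R5.
Total Code R5: (two 50 kg packs = 100 kg) + 118.75 kg = 218.75 kg.
218.75 kg is within the ocean vessel limit of 250 kg for Code R5.
Code R4 quantity: 610 L.
That exceeds the Code R4 ocean vessel limit of 500 L.
The segregation rule (Code R5 with Code R6) does not apply to Code R5 with Code R4.

No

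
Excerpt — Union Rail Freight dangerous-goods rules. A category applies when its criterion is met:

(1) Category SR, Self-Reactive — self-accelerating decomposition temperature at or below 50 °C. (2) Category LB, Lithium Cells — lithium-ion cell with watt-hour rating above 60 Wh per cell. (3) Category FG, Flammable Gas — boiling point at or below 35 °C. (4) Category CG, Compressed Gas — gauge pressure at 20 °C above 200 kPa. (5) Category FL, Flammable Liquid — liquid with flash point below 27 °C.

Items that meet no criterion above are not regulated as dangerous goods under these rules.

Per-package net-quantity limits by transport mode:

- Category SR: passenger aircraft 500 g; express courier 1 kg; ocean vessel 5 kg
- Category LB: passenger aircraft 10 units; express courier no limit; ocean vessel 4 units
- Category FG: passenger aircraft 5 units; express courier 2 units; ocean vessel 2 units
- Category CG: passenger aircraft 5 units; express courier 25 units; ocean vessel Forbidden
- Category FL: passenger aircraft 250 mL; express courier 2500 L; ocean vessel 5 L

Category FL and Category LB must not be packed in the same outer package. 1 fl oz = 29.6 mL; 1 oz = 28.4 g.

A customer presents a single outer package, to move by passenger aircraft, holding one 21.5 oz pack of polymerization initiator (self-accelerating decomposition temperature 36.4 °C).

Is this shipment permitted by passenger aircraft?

No

Self-accelerating decomposition temperature 36.4 °C meets the Category SR criterion (Self-Reactive), so the polymerization initiator is Category SR.
Category SR quantity: one 21.5 oz pack = 610.6 g.
That exceeds the Category SR passenger aircraft limit of 500 g.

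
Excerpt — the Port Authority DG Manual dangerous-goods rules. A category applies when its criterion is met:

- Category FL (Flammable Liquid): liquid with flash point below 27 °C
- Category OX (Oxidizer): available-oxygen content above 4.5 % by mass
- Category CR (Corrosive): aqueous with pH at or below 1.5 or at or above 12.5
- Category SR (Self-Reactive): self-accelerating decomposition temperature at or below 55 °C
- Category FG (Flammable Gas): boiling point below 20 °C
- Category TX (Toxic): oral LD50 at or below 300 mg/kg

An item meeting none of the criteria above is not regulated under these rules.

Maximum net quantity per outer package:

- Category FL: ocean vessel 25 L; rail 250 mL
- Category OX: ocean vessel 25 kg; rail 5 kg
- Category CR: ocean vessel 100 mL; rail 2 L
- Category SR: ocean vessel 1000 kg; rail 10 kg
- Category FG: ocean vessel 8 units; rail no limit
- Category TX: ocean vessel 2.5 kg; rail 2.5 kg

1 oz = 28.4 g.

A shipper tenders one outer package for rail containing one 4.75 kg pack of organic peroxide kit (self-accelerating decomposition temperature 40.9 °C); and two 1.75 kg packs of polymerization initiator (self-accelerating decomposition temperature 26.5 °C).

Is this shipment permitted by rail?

Yes

The organic peroxide kit has self-accelerating decomposition temperature 40.9 °C, which is ≤ 55 °C, so it is Category SR (Self-Reactive).
The polymerization initiator has self-accelerating decomposition temperature 26.5 °C, which is ≤ 55 °C, so it is Category SR (Self-Reactive).
Total Category SR: 4.75 kg + (two 1.75 kg packs = 3.5 kg) = 8.25 kg.
8.25 kg ≤ 10 kg (rail limit, Category SR) — within limit.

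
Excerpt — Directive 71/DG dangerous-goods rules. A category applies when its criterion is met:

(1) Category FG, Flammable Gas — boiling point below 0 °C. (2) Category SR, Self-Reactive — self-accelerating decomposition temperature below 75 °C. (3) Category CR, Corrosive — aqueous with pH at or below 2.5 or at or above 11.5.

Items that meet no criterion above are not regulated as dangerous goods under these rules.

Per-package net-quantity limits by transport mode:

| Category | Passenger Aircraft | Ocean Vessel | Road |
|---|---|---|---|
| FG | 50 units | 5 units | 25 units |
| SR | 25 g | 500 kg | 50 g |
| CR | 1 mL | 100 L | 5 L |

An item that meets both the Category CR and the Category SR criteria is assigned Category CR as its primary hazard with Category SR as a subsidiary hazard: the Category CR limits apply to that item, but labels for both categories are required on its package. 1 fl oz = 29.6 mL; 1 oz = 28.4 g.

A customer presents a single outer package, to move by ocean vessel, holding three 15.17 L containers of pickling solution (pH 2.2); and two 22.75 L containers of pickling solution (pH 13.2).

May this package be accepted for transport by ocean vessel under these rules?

Yes

Pickling solution: pH 2.2 ≤ 2.5 → Category CR (Corrosive).
The pickling solution has pH 13.2, which is ≥ 11.5, so it is Category CR (Corrosive).
Category CR net quantity: (three 15.17 L containers = 45.51 L) + (two 22.75 L containers = 45.5 L) = 91.01 L.
91.01 L is within the ocean vessel limit of 100 L for Category CR.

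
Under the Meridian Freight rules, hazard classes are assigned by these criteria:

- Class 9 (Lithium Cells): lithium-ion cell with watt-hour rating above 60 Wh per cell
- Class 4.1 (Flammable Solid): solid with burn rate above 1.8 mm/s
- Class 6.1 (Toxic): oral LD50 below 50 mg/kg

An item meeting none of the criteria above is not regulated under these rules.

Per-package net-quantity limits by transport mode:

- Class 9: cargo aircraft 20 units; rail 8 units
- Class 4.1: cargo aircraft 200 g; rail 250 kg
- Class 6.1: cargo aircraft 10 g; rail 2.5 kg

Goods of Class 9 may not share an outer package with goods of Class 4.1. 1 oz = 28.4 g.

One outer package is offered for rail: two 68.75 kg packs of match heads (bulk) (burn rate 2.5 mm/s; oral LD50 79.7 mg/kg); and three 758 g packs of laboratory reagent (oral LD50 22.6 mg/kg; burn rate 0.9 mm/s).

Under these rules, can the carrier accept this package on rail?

Yes

With burn rate 2.5 mm/s (> 1.8 mm/s), the match heads (bulk) fall in Class 4.1.
With oral LD50 22.6 mg/kg (< 50 mg/kg), the laboratory reagent falls in Class 6.1.
Class 6.1 quantity: three 758 g packs = 2.274 kg.
That is within the Class 6.1 rail limit of 2.5 kg.
Class 4.1 quantity: two 68.75 kg packs = 137.5 kg.
137.5 kg is within the rail limit of 250 kg for Class 4.1.
The segregation rule (Class 9 with Class 4.1) does not apply to Class 6.1 with Class 4.1.
Every hazard class is within its rail limit and no segregation rule is violated.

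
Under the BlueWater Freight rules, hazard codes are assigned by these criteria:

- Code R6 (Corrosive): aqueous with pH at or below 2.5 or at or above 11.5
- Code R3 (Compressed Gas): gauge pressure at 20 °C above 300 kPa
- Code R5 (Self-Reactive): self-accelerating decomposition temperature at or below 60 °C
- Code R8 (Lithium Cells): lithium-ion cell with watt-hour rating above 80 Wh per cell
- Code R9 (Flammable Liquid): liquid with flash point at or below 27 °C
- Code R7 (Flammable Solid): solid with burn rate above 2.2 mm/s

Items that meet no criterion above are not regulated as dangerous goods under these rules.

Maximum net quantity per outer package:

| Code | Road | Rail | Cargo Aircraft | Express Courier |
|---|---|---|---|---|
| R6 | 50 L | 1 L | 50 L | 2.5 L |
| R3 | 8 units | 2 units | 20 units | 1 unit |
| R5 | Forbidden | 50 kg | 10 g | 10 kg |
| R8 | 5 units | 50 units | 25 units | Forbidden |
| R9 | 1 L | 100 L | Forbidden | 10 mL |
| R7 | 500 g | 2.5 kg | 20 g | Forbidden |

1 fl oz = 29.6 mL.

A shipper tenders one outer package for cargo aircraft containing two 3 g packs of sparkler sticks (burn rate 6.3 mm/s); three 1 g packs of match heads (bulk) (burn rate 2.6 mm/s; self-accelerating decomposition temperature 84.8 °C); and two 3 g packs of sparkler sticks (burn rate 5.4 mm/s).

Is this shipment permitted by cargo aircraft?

Yes

The sparkler sticks have burn rate 6.3 mm/s, which is > 2.2 mm/s, so they are Code R7 (Flammable Solid).
The match heads (bulk) have burn rate 2.6 mm/s, which is > 2.2 mm/s, so they are Code R7 (Flammable Solid).
Sparkler sticks: burn rate 5.4 mm/s > 2.2 mm/s → Code R7 (Flammable Solid).
Total Code R7: (two 3 g packs = 6 g) + (three 1 g packs = 3 g) + (two 3 g packs = 6 g) = 15 g.
15 g is within the cargo aircraft limit of 20 g for Code R7.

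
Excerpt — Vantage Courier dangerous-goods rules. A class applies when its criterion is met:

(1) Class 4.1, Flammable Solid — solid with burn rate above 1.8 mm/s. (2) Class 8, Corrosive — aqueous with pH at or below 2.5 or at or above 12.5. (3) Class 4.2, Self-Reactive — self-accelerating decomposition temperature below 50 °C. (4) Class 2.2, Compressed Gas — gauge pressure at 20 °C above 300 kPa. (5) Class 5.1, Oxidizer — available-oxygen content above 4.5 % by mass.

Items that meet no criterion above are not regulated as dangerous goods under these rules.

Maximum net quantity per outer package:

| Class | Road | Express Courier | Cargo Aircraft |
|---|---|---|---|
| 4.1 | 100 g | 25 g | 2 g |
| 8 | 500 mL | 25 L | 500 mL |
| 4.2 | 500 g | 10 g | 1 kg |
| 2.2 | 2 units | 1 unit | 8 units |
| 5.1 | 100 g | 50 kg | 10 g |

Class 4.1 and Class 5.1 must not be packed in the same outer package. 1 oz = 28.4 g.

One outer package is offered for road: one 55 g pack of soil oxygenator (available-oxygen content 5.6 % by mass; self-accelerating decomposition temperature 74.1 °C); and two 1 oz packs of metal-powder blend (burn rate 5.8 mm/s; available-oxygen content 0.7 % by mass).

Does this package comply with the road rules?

With available-oxygen content 5.6 % by mass (> 4.5 % by mass), the soil oxygenator falls in Class 5.1.
With burn rate 5.8 mm/s (> 1.8 mm/s), the metal-powder blend falls in Class 4.1.
Class 4.1 quantity: two 1 oz packs = 56.8 g.
That is within the Class 4.1 road limit of 100 g.
Class 5.1 quantity: 55 g.
55 g ≤ 100 g (road limit, Class 5.1) — within limit.
Class 4.1 and Class 5.1 may not share an outer package.

No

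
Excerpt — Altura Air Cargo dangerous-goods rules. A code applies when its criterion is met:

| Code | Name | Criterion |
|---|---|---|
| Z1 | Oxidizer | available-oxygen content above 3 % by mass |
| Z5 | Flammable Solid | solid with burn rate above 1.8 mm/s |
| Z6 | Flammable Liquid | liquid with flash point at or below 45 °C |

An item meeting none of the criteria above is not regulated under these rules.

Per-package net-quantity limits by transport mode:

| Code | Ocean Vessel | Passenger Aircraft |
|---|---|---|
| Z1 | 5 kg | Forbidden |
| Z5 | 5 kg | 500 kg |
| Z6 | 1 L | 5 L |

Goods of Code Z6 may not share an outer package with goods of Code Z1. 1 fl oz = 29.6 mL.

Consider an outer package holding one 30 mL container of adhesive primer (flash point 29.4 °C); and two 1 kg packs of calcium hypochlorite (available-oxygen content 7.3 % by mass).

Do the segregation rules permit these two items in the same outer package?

No

Flash point 29.4 °C meets the Code Z6 criterion (Flammable Liquid), so the adhesive primer is Code Z6.
The calcium hypochlorite has available-oxygen content 7.3 % by mass, which is > 3 % by mass, so it is Code Z1 (Oxidizer).
Code Z6 and Code Z1 may not share an outer package.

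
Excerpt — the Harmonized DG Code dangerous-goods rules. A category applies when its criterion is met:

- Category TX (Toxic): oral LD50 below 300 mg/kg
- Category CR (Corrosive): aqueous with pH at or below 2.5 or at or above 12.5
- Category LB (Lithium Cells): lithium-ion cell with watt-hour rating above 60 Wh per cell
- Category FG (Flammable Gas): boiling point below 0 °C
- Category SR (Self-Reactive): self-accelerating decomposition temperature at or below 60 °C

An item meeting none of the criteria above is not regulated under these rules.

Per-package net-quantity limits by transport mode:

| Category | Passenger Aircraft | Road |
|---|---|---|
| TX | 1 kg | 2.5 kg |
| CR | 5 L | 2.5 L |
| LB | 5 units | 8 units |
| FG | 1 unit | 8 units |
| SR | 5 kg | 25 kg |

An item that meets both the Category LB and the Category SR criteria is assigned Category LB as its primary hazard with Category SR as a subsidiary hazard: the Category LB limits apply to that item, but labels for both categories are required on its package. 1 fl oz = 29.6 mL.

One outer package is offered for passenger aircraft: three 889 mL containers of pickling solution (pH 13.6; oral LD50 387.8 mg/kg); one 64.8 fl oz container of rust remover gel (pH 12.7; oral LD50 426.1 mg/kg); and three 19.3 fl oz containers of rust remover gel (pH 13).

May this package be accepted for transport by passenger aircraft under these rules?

No

With pH 13.6 (≥ 12.5), the pickling solution falls in Category CR.
pH 12.7 meets the Category CR criterion (Corrosive), so the rust remover gel is Category CR.
The rust remover gel has pH 13, which is ≥ 12.5, so it is Category CR (Corrosive).
Category CR net quantity: (three 889 mL containers = 2.667 L) + (one 64.8 fl oz container = 1918.08 mL) + (three 19.3 fl oz containers = 1713.84 mL) = 6298.92 mL.
6298.92 mL exceeds the passenger aircraft limit of 5 L for Category CR.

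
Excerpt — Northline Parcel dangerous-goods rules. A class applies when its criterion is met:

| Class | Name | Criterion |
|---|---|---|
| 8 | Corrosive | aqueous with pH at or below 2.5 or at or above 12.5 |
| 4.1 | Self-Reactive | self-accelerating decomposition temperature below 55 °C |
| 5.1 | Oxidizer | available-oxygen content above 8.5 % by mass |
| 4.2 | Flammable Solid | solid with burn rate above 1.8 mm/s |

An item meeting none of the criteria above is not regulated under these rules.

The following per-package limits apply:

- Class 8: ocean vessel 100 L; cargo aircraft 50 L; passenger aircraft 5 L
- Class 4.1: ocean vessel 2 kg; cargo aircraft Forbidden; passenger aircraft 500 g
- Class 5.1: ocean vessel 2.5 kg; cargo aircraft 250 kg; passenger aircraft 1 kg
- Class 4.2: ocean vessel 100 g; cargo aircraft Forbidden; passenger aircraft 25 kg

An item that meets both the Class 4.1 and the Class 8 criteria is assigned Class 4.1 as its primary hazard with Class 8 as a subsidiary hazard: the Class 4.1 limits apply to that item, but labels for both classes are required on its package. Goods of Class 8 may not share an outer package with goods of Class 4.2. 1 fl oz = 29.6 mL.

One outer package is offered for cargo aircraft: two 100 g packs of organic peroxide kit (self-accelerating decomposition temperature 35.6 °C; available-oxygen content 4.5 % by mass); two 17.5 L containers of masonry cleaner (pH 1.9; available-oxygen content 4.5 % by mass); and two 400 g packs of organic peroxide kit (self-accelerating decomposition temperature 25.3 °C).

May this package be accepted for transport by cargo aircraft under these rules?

No

With self-accelerating decomposition temperature 35.6 °C (< 55 °C), the organic peroxide kit falls in Class 4.1.
The masonry cleaner has pH 1.9, which is ≤ 2.5, so it is Class 8 (Corrosive).
With self-accelerating decomposition temperature 25.3 °C (< 55 °C), the organic peroxide kit falls in Class 4.1.
Total Class 4.1: (two 100 g packs = 200 g) + (two 400 g packs = 800 g) = 1 kg.
By cargo aircraft, Class 4.1 is Forbidden regardless of quantity.
Class 8 quantity: two 17.5 L containers = 35 L.
35 L ≤ 50 L (cargo aircraft limit, Class 8) — within limit.
The segregation rule (Class 8 with Class 4.2) does not apply to Class 4.1 with Class 8.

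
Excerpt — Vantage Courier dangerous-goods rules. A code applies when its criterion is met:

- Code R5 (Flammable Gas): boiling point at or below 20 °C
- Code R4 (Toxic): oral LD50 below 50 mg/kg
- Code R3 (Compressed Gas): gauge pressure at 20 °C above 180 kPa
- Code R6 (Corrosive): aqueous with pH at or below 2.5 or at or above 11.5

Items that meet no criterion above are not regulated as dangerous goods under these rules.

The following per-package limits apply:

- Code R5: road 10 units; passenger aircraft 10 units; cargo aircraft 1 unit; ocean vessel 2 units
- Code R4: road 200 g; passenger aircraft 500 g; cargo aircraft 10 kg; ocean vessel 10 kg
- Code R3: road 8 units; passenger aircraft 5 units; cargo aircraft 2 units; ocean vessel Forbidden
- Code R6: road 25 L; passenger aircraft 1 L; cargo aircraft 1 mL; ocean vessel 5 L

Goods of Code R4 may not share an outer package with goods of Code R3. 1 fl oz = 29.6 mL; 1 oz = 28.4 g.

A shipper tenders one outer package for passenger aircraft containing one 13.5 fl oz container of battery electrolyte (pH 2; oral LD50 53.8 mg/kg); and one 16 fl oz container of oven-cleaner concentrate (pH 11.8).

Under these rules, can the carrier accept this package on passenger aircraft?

Yes

pH 2 meets the Code R6 criterion (Corrosive), so the battery electrolyte is Code R6.
The oven-cleaner concentrate has pH 11.8, which is ≥ 11.5, so it is Code R6 (Corrosive).
Code R6 net quantity: (one 13.5 fl oz container = 399.6 mL) + (one 16 fl oz container = 473.6 mL) = 873.2 mL.
That is within the Code R6 passenger aircraft limit of 1 L.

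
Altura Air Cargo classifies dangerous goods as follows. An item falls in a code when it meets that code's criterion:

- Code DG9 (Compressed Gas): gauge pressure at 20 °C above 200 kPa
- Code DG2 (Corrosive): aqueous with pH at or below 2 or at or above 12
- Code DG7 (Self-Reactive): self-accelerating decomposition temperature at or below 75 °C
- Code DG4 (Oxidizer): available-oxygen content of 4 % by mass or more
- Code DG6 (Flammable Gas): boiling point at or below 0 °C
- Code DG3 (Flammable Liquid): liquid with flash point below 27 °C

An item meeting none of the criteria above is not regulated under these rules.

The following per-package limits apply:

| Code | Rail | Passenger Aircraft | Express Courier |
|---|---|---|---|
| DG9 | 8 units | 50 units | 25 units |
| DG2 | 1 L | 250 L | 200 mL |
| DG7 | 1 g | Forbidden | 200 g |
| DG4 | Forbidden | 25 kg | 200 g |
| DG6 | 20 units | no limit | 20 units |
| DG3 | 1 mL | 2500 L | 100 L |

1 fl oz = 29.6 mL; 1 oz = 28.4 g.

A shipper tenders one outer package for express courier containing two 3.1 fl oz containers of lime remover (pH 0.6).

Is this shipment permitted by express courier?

The lime remover has pH 0.6, which is ≤ 2, so it is Code DG2 (Corrosive).
Code DG2 quantity: two 3.1 fl oz containers = 183.52 mL.
183.52 mL ≤ 200 mL (express courier limit, Code DG2) — within limit.

Yes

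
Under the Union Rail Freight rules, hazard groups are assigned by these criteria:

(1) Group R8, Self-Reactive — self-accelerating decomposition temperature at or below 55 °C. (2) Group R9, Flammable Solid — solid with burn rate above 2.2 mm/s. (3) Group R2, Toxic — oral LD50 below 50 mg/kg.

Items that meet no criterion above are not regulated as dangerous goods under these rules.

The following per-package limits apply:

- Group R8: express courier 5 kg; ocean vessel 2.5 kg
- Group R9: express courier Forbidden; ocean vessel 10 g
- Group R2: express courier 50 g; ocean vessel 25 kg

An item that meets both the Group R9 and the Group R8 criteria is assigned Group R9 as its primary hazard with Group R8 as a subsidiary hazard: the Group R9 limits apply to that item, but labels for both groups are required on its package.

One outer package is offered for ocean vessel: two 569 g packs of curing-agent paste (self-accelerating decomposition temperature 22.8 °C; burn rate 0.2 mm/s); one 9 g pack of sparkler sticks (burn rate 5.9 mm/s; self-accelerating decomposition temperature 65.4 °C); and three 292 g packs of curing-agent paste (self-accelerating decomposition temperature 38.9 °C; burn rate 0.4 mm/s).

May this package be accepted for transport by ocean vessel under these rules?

With self-accelerating decomposition temperature 22.8 °C (≤ 55 °C), the curing-agent paste falls in Group R8.
With burn rate 5.9 mm/s (> 2.2 mm/s), the sparkler sticks fall in Group R9.
Self-accelerating decomposition temperature 38.9 °C meets the Group R8 criterion (Self-Reactive), so the curing-agent paste is Group R8.
Group R8 net quantity: (two 569 g packs = 1.138 kg) + (three 292 g packs = 876 g) = 2.014 kg.
2.014 kg ≤ 2.5 kg (ocean vessel limit, Group R8) — within limit.
Group R9 quantity: 9 g.
9 g is within the ocean vessel limit of 10 g for Group R9.
Every hazard group is within its ocean vessel limit and no segregation rule is violated.

Yes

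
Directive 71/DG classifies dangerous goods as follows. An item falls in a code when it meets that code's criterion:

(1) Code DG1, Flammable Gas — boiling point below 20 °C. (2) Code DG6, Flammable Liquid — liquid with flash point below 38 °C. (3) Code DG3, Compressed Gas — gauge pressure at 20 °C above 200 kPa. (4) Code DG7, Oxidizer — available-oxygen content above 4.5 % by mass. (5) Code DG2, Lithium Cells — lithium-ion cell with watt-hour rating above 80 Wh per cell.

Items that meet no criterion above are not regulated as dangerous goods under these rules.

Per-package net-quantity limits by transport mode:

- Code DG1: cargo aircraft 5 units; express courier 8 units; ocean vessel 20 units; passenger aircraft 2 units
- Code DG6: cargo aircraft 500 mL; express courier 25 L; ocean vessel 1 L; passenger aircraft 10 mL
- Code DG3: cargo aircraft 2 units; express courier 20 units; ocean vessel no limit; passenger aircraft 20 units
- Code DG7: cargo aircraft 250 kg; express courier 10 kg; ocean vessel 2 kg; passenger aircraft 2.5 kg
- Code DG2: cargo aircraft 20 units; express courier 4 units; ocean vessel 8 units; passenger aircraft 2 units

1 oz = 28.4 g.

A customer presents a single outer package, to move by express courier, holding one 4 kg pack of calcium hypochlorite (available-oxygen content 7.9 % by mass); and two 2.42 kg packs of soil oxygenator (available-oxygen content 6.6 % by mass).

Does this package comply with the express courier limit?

The calcium hypochlorite has available-oxygen content 7.9 % by mass, which is > 4.5 % by mass, so it is Code DG7 (Oxidizer).
The soil oxygenator has available-oxygen content 6.6 % by mass, which is > 4.5 % by mass, so it is Code DG7 (Oxidizer).
Code DG7 net quantity: 4 kg + (two 2.42 kg packs = 4.84 kg) = 8.84 kg.
That is within the Code DG7 express courier limit of 10 kg.

Yes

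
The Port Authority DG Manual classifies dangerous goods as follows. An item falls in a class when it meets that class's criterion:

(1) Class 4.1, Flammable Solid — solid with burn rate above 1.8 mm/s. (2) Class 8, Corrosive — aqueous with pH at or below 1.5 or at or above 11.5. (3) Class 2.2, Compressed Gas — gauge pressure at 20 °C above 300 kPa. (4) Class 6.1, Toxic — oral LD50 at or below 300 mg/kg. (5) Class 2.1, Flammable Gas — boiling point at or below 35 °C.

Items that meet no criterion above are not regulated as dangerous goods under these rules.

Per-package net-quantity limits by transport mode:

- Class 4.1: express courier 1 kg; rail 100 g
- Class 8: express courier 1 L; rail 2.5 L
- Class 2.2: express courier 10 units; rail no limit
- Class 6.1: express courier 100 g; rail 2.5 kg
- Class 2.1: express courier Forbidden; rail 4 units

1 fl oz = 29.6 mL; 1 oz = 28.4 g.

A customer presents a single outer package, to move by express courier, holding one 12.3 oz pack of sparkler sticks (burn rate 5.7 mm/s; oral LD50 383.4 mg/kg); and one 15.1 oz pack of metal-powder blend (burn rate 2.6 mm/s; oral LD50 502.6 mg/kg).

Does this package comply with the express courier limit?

Yes

With burn rate 5.7 mm/s (> 1.8 mm/s), the sparkler sticks fall in Class 4.1.
With burn rate 2.6 mm/s (> 1.8 mm/s), the metal-powder blend falls in Class 4.1.
Total Class 4.1: (one 12.3 oz pack = 349.32 g) + (one 15.1 oz pack = 428.84 g) = 778.16 g.
778.16 g ≤ 1 kg (express courier limit, Class 4.1) — within limit.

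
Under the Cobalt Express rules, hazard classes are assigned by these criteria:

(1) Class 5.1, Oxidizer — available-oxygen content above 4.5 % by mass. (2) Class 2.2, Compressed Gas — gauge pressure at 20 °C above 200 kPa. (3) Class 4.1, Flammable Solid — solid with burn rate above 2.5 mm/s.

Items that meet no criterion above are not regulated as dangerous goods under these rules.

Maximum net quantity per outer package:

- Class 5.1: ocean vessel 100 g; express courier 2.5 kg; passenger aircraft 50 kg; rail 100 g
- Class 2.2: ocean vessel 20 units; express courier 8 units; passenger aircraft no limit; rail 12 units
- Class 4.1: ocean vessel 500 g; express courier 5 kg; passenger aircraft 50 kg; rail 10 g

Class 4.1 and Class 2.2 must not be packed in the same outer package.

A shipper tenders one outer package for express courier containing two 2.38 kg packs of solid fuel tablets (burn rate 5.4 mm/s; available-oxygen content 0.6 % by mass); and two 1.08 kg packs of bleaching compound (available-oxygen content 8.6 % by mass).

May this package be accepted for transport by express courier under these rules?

Yes

Solid fuel tablets: burn rate 5.4 mm/s > 2.5 mm/s → Class 4.1 (Flammable Solid).
With available-oxygen content 8.6 % by mass (> 4.5 % by mass), the bleaching compound falls in Class 5.1.
Class 4.1 quantity: two 2.38 kg packs = 4.76 kg.
That is within the Class 4.1 express courier limit of 5 kg.
Class 5.1 quantity: two 1.08 kg packs = 2.16 kg.
2.16 kg is within the express courier limit of 2.5 kg for Class 5.1.
The segregation rule (Class 4.1 with Class 2.2) does not apply to Class 4.1 with Class 5.1.
Every hazard class is within its express courier limit and no segregation rule is violated.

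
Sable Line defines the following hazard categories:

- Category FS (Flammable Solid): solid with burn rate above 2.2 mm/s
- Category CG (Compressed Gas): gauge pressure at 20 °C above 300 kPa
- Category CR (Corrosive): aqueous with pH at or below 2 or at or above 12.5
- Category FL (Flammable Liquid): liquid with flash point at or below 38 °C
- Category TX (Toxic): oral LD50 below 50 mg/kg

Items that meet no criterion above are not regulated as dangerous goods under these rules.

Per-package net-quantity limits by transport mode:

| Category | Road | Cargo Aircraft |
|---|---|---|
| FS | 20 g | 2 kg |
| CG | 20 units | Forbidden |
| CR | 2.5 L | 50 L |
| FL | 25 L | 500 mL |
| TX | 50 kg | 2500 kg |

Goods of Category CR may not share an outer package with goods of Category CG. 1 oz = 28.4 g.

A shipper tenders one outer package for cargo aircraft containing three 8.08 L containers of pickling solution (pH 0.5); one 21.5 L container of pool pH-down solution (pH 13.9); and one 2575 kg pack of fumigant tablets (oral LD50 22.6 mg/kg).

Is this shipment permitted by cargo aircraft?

No

The pickling solution has pH 0.5, which is ≤ 2, so it is Category CR (Corrosive).
pH 13.9 meets the Category CR criterion (Corrosive), so the pool pH-down solution is Category CR.
The fumigant tablets have oral LD50 22.6 mg/kg, which is < 50 mg/kg, so they are Category TX (Toxic).
Category CR net quantity: (three 8.08 L containers = 24.24 L) + 21.5 L = 45.74 L.
45.74 L is within the cargo aircraft limit of 50 L for Category CR.
Category TX quantity: 2575 kg.
That exceeds the Category TX cargo aircraft limit of 2500 kg.
The segregation rule (Category CR with Category CG) does not apply to Category CR with Category TX.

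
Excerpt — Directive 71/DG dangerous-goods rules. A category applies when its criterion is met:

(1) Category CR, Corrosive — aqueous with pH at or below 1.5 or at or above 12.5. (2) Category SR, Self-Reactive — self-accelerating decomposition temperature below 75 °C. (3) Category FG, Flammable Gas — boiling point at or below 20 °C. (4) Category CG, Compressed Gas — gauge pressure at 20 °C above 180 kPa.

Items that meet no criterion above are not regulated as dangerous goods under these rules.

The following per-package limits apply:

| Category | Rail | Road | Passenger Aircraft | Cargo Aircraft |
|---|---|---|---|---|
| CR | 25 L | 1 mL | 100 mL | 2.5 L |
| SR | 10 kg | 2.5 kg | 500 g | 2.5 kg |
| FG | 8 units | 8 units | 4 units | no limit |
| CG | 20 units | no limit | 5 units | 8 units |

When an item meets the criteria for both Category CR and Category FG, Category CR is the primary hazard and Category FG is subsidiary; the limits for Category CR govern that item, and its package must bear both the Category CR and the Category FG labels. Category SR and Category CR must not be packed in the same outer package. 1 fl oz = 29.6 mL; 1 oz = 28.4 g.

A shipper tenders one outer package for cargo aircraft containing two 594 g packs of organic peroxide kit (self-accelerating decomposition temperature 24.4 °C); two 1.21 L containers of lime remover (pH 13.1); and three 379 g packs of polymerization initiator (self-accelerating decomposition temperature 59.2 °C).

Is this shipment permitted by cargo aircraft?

Self-accelerating decomposition temperature 24.4 °C meets the Category SR criterion (Self-Reactive), so the organic peroxide kit is Category SR.
The lime remover has pH 13.1, which is ≥ 12.5, so it is Category CR (Corrosive).
Polymerization initiator: self-accelerating decomposition temperature 59.2 °C < 75 °C → Category SR (Self-Reactive).
Category SR net quantity: (two 594 g packs = 1.188 kg) + (three 379 g packs = 1.137 kg) = 2.325 kg.
2.325 kg is within the cargo aircraft limit of 2.5 kg for Category SR.
Category CR quantity: two 1.21 L containers = 2.42 L.
2.42 L is within the cargo aircraft limit of 2.5 L for Category CR.
Category SR and Category CR may not share an outer package.

No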